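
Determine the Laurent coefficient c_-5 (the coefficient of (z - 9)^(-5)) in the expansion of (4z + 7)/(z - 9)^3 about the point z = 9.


Step 1: Write the numerator in powers of (z - 9): 4z + 7 = 4(z - 9) + (4*9 + 7) = 4(z - 9) + 43
Step 2: Divide by (z - 9)^3: f(z) = 43(z - 9)^(-3) + 4(z - 9)^(-2)
Step 3: This finite sum is the Laurent series of f about z = 9.
Step 4: Only the powers -3 and -2 appear, so the coefficient of (z - 9)^(-5) = 0

0


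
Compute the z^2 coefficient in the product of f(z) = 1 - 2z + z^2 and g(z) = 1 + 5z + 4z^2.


Step 1: z^2 term in f*g comes from: (1)*(4z^2) + (-2z)*(5z) + (z^2)*(1)
Step 2: = 4 - 10 + 1
Step 3: = -5

-5


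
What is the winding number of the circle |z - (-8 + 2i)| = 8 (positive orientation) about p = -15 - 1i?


Step 1: Center c = (-8, 2), radius = 8
Step 2: |p - c|^2 = (-7)^2 + (-3)^2 = 58
Step 3: r^2 = 64
Step 4: |p-c| < r so winding number = 1

1


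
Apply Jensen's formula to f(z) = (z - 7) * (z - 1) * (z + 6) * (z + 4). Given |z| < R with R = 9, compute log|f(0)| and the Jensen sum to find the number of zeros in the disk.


Jensen's formula: (1/2pi)*integral log|f(Re^it)|dt = log|f(0)| + sum_{|a_k|<R} log(R/|a_k|)
Step 1: f(0) = (-7) * (-1) * 6 * 4 = 168
Step 2: log|f(0)| = log|7| + log|1| + log|-6| + log|-4| = 5.124
Step 3: Zeros inside |z| < 9: 7, 1, -6, -4
Step 4: Jensen sum = log(9/7) + log(9/1) + log(9/6) + log(9/4) = 3.6649
Step 5: n(R) = number of terms in the Jensen sum = count of zeros inside |z| < 9 = 4

4


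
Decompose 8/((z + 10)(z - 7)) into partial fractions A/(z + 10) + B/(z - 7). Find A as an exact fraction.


Step 1: Multiply both sides by (z + 10) and set z = -10
Step 2: A = 8 / (-10 - 7)
Step 3: A = 8 / (-17)
Step 4: A = -8/17

-8/17


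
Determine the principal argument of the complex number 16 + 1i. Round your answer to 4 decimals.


Step 1: z = 16 + 1i
Step 2: arg(z) = atan2(1, 16)
Step 3: arg(z) = 0.0624

0.0624


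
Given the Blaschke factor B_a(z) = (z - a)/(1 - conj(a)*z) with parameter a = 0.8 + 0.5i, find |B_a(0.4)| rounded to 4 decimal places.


Step 1: Numerator z0 - a = 0.4 - (0.8 + 0.5i) = -0.4 - 0.5i
Step 2: Denominator 1 - conj(a)*z0 = 1 - (0.8 - 0.5i)*0.4 = 0.68 + 0.2i
Step 3: |z0 - a|^2 = (-0.4)^2 + (-0.5)^2 = 0.41; |1 - conj(a)*z0|^2 = 0.68^2 + 0.2^2 = 0.5024
Step 4: |B_a(0.4)| = sqrt(0.41 / 0.5024) = sqrt(0.816083)
Step 5: = 0.9034

0.9034


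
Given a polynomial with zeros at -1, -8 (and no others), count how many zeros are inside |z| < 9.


Step 1: Check each root:
  z = -1: |-1| = 1 < 9
  z = -8: |-8| = 8 < 9
Step 2: Count = 2

2


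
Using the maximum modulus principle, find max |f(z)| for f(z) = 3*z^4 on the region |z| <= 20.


Step 1: On |z| = 20, |f(z)| = 3 * |z|^4 = 3 * 20^4
Step 2: By maximum modulus principle, maximum is on boundary.
Step 3: Maximum = 3 * 160000 = 480000

480000


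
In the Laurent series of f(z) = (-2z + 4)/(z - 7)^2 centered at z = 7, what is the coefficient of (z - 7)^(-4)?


Step 1: Write the numerator in powers of (z - 7): -2z + 4 = -2(z - 7) + (-2*7 + 4) = -2(z - 7) - 10
Step 2: Divide by (z - 7)^2: f(z) = -10(z - 7)^(-2) - 2(z - 7)^(-1)
Step 3: This finite sum is the Laurent series of f about z = 7.
Step 4: Only the powers -2 and -1 appear, so the coefficient of (z - 7)^(-4) = 0

0


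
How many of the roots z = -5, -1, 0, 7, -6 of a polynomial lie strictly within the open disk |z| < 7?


Step 1: Check each root:
  z = -5: |-5| = 5 < 7
  z = -1: |-1| = 1 < 7
  z = 0: |0| = 0 < 7
  z = 7: |7| = 7 >= 7
  z = -6: |-6| = 6 < 7
Step 2: Count = 4

4


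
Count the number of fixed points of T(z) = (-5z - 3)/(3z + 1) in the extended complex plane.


Step 1: Fixed points satisfy T(z) = z
Step 2: 3z^2 + 6z + 3 = 0
Step 3: Discriminant = 6^2 - 4*3*3 = 0
Step 4: Number of fixed points = 1

1


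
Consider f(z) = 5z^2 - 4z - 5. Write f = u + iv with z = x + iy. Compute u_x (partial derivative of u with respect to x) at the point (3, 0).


Step 1: f(z) = 5(x+iy)^2 - 4(x+iy) - 5
Step 2: u = 5(x^2 - y^2) - 4x - 5
Step 3: u_x = 10x - 4
Step 4: At (3, 0): u_x = 30 - 4 = 26

26


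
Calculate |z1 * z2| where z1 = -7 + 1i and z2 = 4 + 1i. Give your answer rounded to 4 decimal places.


Step 1: |z1| = sqrt((-7)^2 + 1^2) = sqrt(50)
Step 2: |z2| = sqrt(4^2 + 1^2) = sqrt(17)
Step 3: |z1*z2| = |z1|*|z2| = sqrt(50) * sqrt(17) = sqrt(50 * 17) = sqrt(850)
Step 4: = 29.1548

29.1548


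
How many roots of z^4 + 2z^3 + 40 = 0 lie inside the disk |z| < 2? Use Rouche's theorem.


Step 1: On |z| = 2 the three terms have sizes |z^4| = 2^4 = 16, |2z^3| = 2*2^3 = 16, |40| = 40
Step 2: The dominant term is g(z) = 40; let h(z) = z^4 + 2z^3 so f = g + h
Step 3: On |z| = 2: |g| = 40 and |h| <= 16 + 16 = 32
Step 4: Since 40 > 32, |h| < |g| on |z| = 2, so by Rouche f has the same number of zeros as g inside |z| < 2
Step 5: g(z) = 40 is a nonzero constant with no zeros inside |z| < 2. Answer = 0

0


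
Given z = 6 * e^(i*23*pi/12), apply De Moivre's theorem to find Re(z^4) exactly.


Step 1: By De Moivre's theorem, z^4 = 6^4 * e^(i*4*23*pi/12) = 1296 * (cos(23*pi/3) + i*sin(23*pi/3))
Step 2: |z|^4 = 6^4 = 1296
Step 3: Reduce the angle mod 2*pi: 23*pi/3 - 6*pi = 5*pi/3
Step 4: cos(5*pi/3) = 1/2
Step 5: Re(z^4) = 1296 * 1/2 = 648

648


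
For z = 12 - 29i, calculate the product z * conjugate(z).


Step 1: conj(z) = 12 + 29i
Step 2: z * conj(z) = 12^2 + (-29)^2
Step 3: = 144 + 841 = 985

985


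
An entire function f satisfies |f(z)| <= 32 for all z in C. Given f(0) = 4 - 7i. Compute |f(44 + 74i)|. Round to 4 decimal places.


Step 1: By Liouville's theorem, a bounded entire function is constant.
Step 2: f(z) = f(0) = 4 - 7i for all z.
Step 3: |f(w)| = |4 - 7i| = sqrt(16 + 49)
Step 4: = 8.0623

8.0623


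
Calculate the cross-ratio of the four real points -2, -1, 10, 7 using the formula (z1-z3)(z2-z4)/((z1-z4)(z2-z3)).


Step 1: (z1-z3)(z2-z4) = (-12) * (-8) = 96
Step 2: (z1-z4)(z2-z3) = (-9) * (-11) = 99
Step 3: Cross-ratio = 96/99 = 32/33

32/33


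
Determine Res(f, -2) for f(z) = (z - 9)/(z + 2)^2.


Step 1: Pole of order 2 at z = -2
Step 2: Res = lim d/dz [(z + 2)^2 * f(z)] as z -> -2
Step 3: (z + 2)^2 * f(z) = z - 9
Step 4: d/dz[z - 9] = 1

1


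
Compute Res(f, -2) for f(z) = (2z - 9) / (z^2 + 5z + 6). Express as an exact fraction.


Step 1: Q(z) = z^2 + 5z + 6 = (z + 2)(z + 3)
Step 2: Q'(z) = 2z + 5
Step 3: Q'(-2) = 1, P(-2) = -13
Step 4: Res = P(-2)/Q'(-2) = -13/1 = -13

-13


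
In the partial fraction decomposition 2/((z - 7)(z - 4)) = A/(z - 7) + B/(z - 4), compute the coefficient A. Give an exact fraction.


Step 1: Multiply both sides by (z - 7) and set z = 7
Step 2: A = 2 / (7 - 4)
Step 3: A = 2 / 3
Step 4: A = 2/3

2/3


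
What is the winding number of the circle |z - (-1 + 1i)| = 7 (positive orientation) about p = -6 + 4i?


Step 1: Center c = (-1, 1), radius = 7
Step 2: |p - c|^2 = (-5)^2 + 3^2 = 34
Step 3: r^2 = 49
Step 4: |p-c| < r so winding number = 1

1


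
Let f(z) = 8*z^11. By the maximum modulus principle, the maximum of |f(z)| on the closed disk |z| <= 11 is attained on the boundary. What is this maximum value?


Step 1: On |z| = 11, |f(z)| = 8 * |z|^11 = 8 * 11^11
Step 2: By maximum modulus principle, maximum is on boundary.
Step 3: Maximum = 8 * 285311670611 = 2282493364888

2282493364888


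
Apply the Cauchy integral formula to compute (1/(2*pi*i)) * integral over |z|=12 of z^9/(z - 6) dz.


Step 1: f(z) = z^9, a = 6 is inside |z| = 12
Step 2: By Cauchy integral formula: (1/(2pi*i)) * integral = f(a)
Step 3: f(6) = 6^9 = 10077696

10077696


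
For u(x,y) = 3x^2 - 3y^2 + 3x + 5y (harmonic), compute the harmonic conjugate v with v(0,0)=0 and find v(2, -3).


Step 1: v_x = -u_y = 6y - 5
Step 2: v_y = u_x = 6x + 3
Step 3: v = 6xy - 5x + 3y + C
Step 4: v(0,0) = 0 => C = 0
Step 5: v(2, -3) = -55

-55


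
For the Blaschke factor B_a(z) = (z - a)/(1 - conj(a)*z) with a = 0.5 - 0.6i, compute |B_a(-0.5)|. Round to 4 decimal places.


Step 1: Numerator z0 - a = -0.5 - (0.5 - 0.6i) = -1 + 0.6i
Step 2: Denominator 1 - conj(a)*z0 = 1 - (0.5 + 0.6i)*(-0.5) = 1.25 + 0.3i
Step 3: |z0 - a|^2 = (-1)^2 + 0.6^2 = 1.36; |1 - conj(a)*z0|^2 = 1.25^2 + 0.3^2 = 1.6525
Step 4: |B_a(-0.5)| = sqrt(1.36 / 1.6525) = sqrt(0.822995)
Step 5: = 0.9072

0.9072


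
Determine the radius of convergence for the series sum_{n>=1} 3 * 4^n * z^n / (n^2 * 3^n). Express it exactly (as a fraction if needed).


Step 1: General term a_n = 3 * 4^n / (n^2 * 3^n)
Step 2: By the root test, |a_n|^(1/n) = 3^(1/n) * 4 / (n^(2/n) * 3) -> 4/3 as n -> infinity (since 3^(1/n) -> 1 and n^(2/n) -> 1)
Step 3: R = 1/lim|a_n|^(1/n) = 3/4

3/4


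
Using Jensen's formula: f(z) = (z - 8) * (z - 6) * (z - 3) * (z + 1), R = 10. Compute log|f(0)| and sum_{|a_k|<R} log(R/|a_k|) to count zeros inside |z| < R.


Jensen's formula: (1/2pi)*integral log|f(Re^it)|dt = log|f(0)| + sum_{|a_k|<R} log(R/|a_k|)
Step 1: f(0) = (-8) * (-6) * (-3) * 1 = -144
Step 2: log|f(0)| = log|8| + log|6| + log|3| + log|-1| = 4.9698
Step 3: Zeros inside |z| < 10: 8, 6, 3, -1
Step 4: Jensen sum = log(10/8) + log(10/6) + log(10/3) + log(10/1) = 4.2405
Step 5: n(R) = number of terms in the Jensen sum = count of zeros inside |z| < 10 = 4

4


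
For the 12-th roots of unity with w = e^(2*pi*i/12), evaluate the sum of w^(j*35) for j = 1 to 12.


Step 1: The sum sum_{j=1}^{n} w^(k*j) equals n if n | k, else 0.
Step 2: Here n = 12, k = 35
Step 3: Does n divide k? 12 | 35 -> False
Step 4: Sum = 0

0


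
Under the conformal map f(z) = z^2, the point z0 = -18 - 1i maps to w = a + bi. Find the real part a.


Step 1: z0 = -18 - 1i
Step 2: z0^2 = (-18)^2 - (-1)^2 + 36i
Step 3: real part = 324 - 1 = 323

323


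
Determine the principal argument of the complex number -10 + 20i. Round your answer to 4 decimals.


Step 1: z = -10 + 20i
Step 2: arg(z) = atan2(20, -10)
Step 3: arg(z) = 2.0344

2.0344


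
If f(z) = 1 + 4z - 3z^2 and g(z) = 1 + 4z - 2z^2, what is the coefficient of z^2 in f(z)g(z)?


Step 1: z^2 term in f*g comes from: (1)*(-2z^2) + (4z)*(4z) + (-3z^2)*(1)
Step 2: = -2 + 16 - 3
Step 3: = 11

11


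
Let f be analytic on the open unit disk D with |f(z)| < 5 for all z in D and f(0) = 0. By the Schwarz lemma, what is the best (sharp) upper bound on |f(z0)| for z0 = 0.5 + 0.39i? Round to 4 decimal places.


Step 1: g = f/5 maps D -> D with g(0) = 0, so by the Schwarz lemma |g(z)| <= |z|, i.e. |f(z)| <= 5|z|; this is sharp (f(z) = 5z).
Step 2: |z0|^2 = 0.5^2 + 0.39^2 = 0.4021
Step 3: |z0| = sqrt(0.4021) = 0.634114
Step 4: Best bound = 5 * |z0| = 5 * 0.634114 = 3.1706

3.1706


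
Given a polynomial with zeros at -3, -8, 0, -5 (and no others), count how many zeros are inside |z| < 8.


Step 1: Check each root:
  z = -3: |-3| = 3 < 8
  z = -8: |-8| = 8 >= 8
  z = 0: |0| = 0 < 8
  z = -5: |-5| = 5 < 8
Step 2: Count = 3

3


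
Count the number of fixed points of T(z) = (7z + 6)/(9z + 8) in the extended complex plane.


Step 1: Fixed points satisfy T(z) = z
Step 2: 9z^2 + z - 6 = 0
Step 3: Discriminant = 1^2 - 4*9*(-6) = 217
Step 4: Number of fixed points = 2

2


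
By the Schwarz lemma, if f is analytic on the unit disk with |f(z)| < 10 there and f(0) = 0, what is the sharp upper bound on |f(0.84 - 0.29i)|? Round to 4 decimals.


Step 1: g = f/10 maps D -> D with g(0) = 0, so by the Schwarz lemma |g(z)| <= |z|, i.e. |f(z)| <= 10|z|; this is sharp (f(z) = 10z).
Step 2: |z0|^2 = 0.84^2 + (-0.29)^2 = 0.7897
Step 3: |z0| = sqrt(0.7897) = 0.888651
Step 4: Best bound = 10 * |z0| = 10 * 0.888651 = 8.8865

8.8865


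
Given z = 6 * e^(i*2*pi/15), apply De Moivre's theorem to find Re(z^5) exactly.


Step 1: By De Moivre's theorem, z^5 = 6^5 * e^(i*5*2*pi/15) = 7776 * (cos(2*pi/3) + i*sin(2*pi/3))
Step 2: |z|^5 = 6^5 = 7776
Step 3: The angle 2*pi/3 already lies in [0, 2*pi)
Step 4: cos(2*pi/3) = -1/2
Step 5: Re(z^5) = 7776 * (-1/2) = -3888

-3888


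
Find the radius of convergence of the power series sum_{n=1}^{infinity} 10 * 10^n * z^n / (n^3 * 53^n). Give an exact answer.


Step 1: General term a_n = 10 * 10^n / (n^3 * 53^n)
Step 2: By the root test, |a_n|^(1/n) = 10^(1/n) * 10 / (n^(3/n) * 53) -> 10/53 as n -> infinity (since 10^(1/n) -> 1 and n^(3/n) -> 1)
Step 3: R = 1/lim|a_n|^(1/n) = 53/10

53/10


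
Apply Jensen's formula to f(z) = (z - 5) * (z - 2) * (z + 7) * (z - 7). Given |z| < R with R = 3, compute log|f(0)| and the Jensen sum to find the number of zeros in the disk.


Jensen's formula: (1/2pi)*integral log|f(Re^it)|dt = log|f(0)| + sum_{|a_k|<R} log(R/|a_k|)
Step 1: f(0) = (-5) * (-2) * 7 * (-7) = -490
Step 2: log|f(0)| = log|5| + log|2| + log|-7| + log|7| = 6.1944
Step 3: Zeros inside |z| < 3: 2
Step 4: Jensen sum = log(3/2) = 0.4055
Step 5: n(R) = number of terms in the Jensen sum = count of zeros inside |z| < 3 = 1

1


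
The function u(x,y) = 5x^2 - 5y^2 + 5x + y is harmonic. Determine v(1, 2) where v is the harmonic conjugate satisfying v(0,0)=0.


Step 1: v_x = -u_y = 10y - 1
Step 2: v_y = u_x = 10x + 5
Step 3: v = 10xy - x + 5y + C
Step 4: v(0,0) = 0 => C = 0
Step 5: v(1, 2) = 29

29


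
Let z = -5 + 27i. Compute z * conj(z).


Step 1: conj(z) = -5 - 27i
Step 2: z * conj(z) = (-5)^2 + 27^2
Step 3: = 25 + 729 = 754

754


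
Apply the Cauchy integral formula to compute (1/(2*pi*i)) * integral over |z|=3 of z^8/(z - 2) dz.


Step 1: f(z) = z^8, a = 2 is inside |z| = 3
Step 2: By Cauchy integral formula: (1/(2pi*i)) * integral = f(a)
Step 3: f(2) = 2^8 = 256

256


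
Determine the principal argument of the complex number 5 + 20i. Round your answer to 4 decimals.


Step 1: z = 5 + 20i
Step 2: arg(z) = atan2(20, 5)
Step 3: arg(z) = 1.3258

1.3258


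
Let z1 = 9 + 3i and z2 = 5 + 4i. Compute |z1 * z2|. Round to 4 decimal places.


Step 1: |z1| = sqrt(9^2 + 3^2) = sqrt(90)
Step 2: |z2| = sqrt(5^2 + 4^2) = sqrt(41)
Step 3: |z1*z2| = |z1|*|z2| = sqrt(90) * sqrt(41) = sqrt(90 * 41) = sqrt(3690)
Step 4: = 60.7454

60.7454


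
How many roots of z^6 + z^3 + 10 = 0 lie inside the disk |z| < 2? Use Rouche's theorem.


Step 1: On |z| = 2 the three terms have sizes |z^6| = 2^6 = 64, |z^3| = 2^3 = 8, |10| = 10
Step 2: The dominant term is g(z) = z^6; let h(z) = z^3 + 10 so f = g + h
Step 3: On |z| = 2: |g| = 64 and |h| <= 8 + 10 = 18
Step 4: Since 64 > 18, |h| < |g| on |z| = 2, so by Rouche f has the same number of zeros as g inside |z| < 2
Step 5: g(z) = z^6 has 6 zeros (all at the origin) inside |z| < 2. Answer = 6

6


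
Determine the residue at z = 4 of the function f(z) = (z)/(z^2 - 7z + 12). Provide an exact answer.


Step 1: Q(z) = z^2 - 7z + 12 = (z - 4)(z - 3)
Step 2: Q'(z) = 2z - 7
Step 3: Q'(4) = 1, P(4) = 4
Step 4: Res = P(4)/Q'(4) = 4/1 = 4

4


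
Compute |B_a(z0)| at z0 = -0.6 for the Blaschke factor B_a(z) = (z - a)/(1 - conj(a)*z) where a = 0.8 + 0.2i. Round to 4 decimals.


Step 1: Numerator z0 - a = -0.6 - (0.8 + 0.2i) = -1.4 - 0.2i
Step 2: Denominator 1 - conj(a)*z0 = 1 - (0.8 - 0.2i)*(-0.6) = 1.48 - 0.12i
Step 3: |z0 - a|^2 = (-1.4)^2 + (-0.2)^2 = 2; |1 - conj(a)*z0|^2 = 1.48^2 + (-0.12)^2 = 2.2048
Step 4: |B_a(-0.6)| = sqrt(2 / 2.2048) = sqrt(0.907112)
Step 5: = 0.9524

0.9524


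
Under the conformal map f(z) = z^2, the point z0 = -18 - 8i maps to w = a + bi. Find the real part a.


Step 1: z0 = -18 - 8i
Step 2: z0^2 = (-18)^2 - (-8)^2 + 288i
Step 3: real part = 324 - 64 = 260

260


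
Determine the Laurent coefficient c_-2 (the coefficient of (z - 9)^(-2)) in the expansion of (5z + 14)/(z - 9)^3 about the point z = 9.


Step 1: Write the numerator in powers of (z - 9): 5z + 14 = 5(z - 9) + (5*9 + 14) = 5(z - 9) + 59
Step 2: Divide by (z - 9)^3: f(z) = 59(z - 9)^(-3) + 5(z - 9)^(-2)
Step 3: This finite sum is the Laurent series of f about z = 9.
Step 4: Coefficient of (z - 9)^(-2) = coefficient of (z - 9) in the re-centred numerator = 5

5


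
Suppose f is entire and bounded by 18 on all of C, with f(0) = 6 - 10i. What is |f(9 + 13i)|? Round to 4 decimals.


Step 1: By Liouville's theorem, a bounded entire function is constant.
Step 2: f(z) = f(0) = 6 - 10i for all z.
Step 3: |f(w)| = |6 - 10i| = sqrt(36 + 100)
Step 4: = 11.6619

11.6619


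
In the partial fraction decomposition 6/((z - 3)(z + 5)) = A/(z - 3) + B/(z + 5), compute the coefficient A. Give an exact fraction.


Step 1: Multiply both sides by (z - 3) and set z = 3
Step 2: A = 6 / (3 + 5)
Step 3: A = 6 / 8
Step 4: A = 3/4

3/4


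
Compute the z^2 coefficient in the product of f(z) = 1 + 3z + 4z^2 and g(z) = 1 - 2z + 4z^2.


Step 1: z^2 term in f*g comes from: (1)*(4z^2) + (3z)*(-2z) + (4z^2)*(1)
Step 2: = 4 - 6 + 4
Step 3: = 2

2


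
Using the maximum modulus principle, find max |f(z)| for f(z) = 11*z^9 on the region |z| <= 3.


Step 1: On |z| = 3, |f(z)| = 11 * |z|^9 = 11 * 3^9
Step 2: By maximum modulus principle, maximum is on boundary.
Step 3: Maximum = 11 * 19683 = 216513

216513


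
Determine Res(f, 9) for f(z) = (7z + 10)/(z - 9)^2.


Step 1: Pole of order 2 at z = 9
Step 2: Res = lim d/dz [(z - 9)^2 * f(z)] as z -> 9
Step 3: (z - 9)^2 * f(z) = 7z + 10
Step 4: d/dz[7z + 10] = 7

7


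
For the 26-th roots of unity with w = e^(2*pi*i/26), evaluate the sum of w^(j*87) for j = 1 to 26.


Step 1: The sum sum_{j=1}^{n} w^(k*j) equals n if n | k, else 0.
Step 2: Here n = 26, k = 87
Step 3: Does n divide k? 26 | 87 -> False
Step 4: Sum = 0

0


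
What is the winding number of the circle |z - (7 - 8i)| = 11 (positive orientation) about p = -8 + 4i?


Step 1: Center c = (7, -8), radius = 11
Step 2: |p - c|^2 = (-15)^2 + 12^2 = 369
Step 3: r^2 = 121
Step 4: |p-c| > r so winding number = 0

0


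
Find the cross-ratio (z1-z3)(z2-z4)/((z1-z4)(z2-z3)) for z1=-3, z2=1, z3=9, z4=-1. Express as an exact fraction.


Step 1: (z1-z3)(z2-z4) = (-12) * 2 = -24
Step 2: (z1-z4)(z2-z3) = (-2) * (-8) = 16
Step 3: Cross-ratio = -24/16 = -3/2

-3/2


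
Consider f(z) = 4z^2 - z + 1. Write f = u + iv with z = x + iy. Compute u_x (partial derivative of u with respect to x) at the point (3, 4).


Step 1: f(z) = 4(x+iy)^2 - (x+iy) + 1
Step 2: u = 4(x^2 - y^2) - x + 1
Step 3: u_x = 8x - 1
Step 4: At (3, 4): u_x = 24 - 1 = 23

23


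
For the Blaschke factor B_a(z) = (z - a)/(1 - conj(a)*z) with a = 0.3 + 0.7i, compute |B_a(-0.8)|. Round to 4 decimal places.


Step 1: Numerator z0 - a = -0.8 - (0.3 + 0.7i) = -1.1 - 0.7i
Step 2: Denominator 1 - conj(a)*z0 = 1 - (0.3 - 0.7i)*(-0.8) = 1.24 - 0.56i
Step 3: |z0 - a|^2 = (-1.1)^2 + (-0.7)^2 = 1.7; |1 - conj(a)*z0|^2 = 1.24^2 + (-0.56)^2 = 1.8512
Step 4: |B_a(-0.8)| = sqrt(1.7 / 1.8512) = sqrt(0.918323)
Step 5: = 0.9583

0.9583


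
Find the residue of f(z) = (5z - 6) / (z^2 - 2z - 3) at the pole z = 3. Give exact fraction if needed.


Step 1: Q(z) = z^2 - 2z - 3 = (z - 3)(z + 1)
Step 2: Q'(z) = 2z - 2
Step 3: Q'(3) = 4, P(3) = 9
Step 4: Res = P(3)/Q'(3) = 9/4 = 9/4

9/4


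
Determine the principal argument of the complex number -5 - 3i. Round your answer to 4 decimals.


Step 1: z = -5 - 3i
Step 2: arg(z) = atan2(-3, -5)
Step 3: arg(z) = -2.6012

-2.6012


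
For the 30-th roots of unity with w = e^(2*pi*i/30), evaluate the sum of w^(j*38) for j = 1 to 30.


Step 1: The sum sum_{j=1}^{n} w^(k*j) equals n if n | k, else 0.
Step 2: Here n = 30, k = 38
Step 3: Does n divide k? 30 | 38 -> False
Step 4: Sum = 0

0


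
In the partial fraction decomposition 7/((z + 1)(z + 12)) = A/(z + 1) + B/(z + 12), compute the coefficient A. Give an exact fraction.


Step 1: Multiply both sides by (z + 1) and set z = -1
Step 2: A = 7 / (-1 + 12)
Step 3: A = 7 / 11
Step 4: A = 7/11

7/11


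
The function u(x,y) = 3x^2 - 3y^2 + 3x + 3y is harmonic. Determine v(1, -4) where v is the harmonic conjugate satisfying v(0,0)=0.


Step 1: v_x = -u_y = 6y - 3
Step 2: v_y = u_x = 6x + 3
Step 3: v = 6xy - 3x + 3y + C
Step 4: v(0,0) = 0 => C = 0
Step 5: v(1, -4) = -39

-39


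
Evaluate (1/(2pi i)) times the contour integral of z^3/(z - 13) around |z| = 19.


Step 1: f(z) = z^3, a = 13 is inside |z| = 19
Step 2: By Cauchy integral formula: (1/(2pi*i)) * integral = f(a)
Step 3: f(13) = 13^3 = 2197

2197


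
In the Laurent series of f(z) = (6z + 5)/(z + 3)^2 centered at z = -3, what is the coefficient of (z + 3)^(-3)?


Step 1: Write the numerator in powers of (z + 3): 6z + 5 = 6(z + 3) + (6*(-3) + 5) = 6(z + 3) - 13
Step 2: Divide by (z + 3)^2: f(z) = -13(z + 3)^(-2) + 6(z + 3)^(-1)
Step 3: This finite sum is the Laurent series of f about z = -3.
Step 4: Only the powers -2 and -1 appear, so the coefficient of (z + 3)^(-3) = 0

0


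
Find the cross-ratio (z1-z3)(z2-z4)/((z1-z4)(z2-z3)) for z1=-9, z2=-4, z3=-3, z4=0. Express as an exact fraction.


Step 1: (z1-z3)(z2-z4) = (-6) * (-4) = 24
Step 2: (z1-z4)(z2-z3) = (-9) * (-1) = 9
Step 3: Cross-ratio = 24/9 = 8/3

8/3


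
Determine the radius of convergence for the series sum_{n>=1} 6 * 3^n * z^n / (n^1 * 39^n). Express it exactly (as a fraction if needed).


Step 1: General term a_n = 6 * 3^n / (n^1 * 39^n)
Step 2: By the root test, |a_n|^(1/n) = 6^(1/n) * 3 / (n^(1/n) * 39) -> 3/39 as n -> infinity (since 6^(1/n) -> 1 and n^(1/n) -> 1)
Step 3: R = 1/lim|a_n|^(1/n) = 39/3 = 13

13


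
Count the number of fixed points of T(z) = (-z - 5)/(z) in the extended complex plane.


Step 1: Fixed points satisfy T(z) = z
Step 2: z^2 + z + 5 = 0
Step 3: Discriminant = 1^2 - 4*1*5 = -19
Step 4: Number of fixed points = 2

2


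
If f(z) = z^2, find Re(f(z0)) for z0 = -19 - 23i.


Step 1: z0 = -19 - 23i
Step 2: z0^2 = (-19)^2 - (-23)^2 + 874i
Step 3: real part = 361 - 529 = -168

-168


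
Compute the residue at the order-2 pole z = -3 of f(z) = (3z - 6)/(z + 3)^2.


Step 1: Pole of order 2 at z = -3
Step 2: Res = lim d/dz [(z + 3)^2 * f(z)] as z -> -3
Step 3: (z + 3)^2 * f(z) = 3z - 6
Step 4: d/dz[3z - 6] = 3

3


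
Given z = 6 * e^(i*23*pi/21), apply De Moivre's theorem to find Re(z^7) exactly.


Step 1: By De Moivre's theorem, z^7 = 6^7 * e^(i*7*23*pi/21) = 279936 * (cos(23*pi/3) + i*sin(23*pi/3))
Step 2: |z|^7 = 6^7 = 279936
Step 3: Reduce the angle mod 2*pi: 23*pi/3 - 6*pi = 5*pi/3
Step 4: cos(5*pi/3) = 1/2
Step 5: Re(z^7) = 279936 * 1/2 = 139968

139968


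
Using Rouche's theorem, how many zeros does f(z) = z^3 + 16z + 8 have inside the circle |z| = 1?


Step 1: On |z| = 1 the three terms have sizes |z^3| = 1^3 = 1, |16z| = 16*1 = 16, |8| = 8
Step 2: The dominant term is g(z) = 16z; let h(z) = z^3 + 8 so f = g + h
Step 3: On |z| = 1: |g| = 16 and |h| <= 1 + 8 = 9
Step 4: Since 16 > 9, |h| < |g| on |z| = 1, so by Rouche f has the same number of zeros as g inside |z| < 1
Step 5: g(z) = 16z has 1 zero (at the origin, multiplicity 1) inside |z| < 1. Answer = 1

1


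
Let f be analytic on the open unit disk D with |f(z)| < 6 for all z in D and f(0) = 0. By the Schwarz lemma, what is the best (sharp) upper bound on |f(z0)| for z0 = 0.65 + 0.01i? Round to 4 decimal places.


Step 1: g = f/6 maps D -> D with g(0) = 0, so by the Schwarz lemma |g(z)| <= |z|, i.e. |f(z)| <= 6|z|; this is sharp (f(z) = 6z).
Step 2: |z0|^2 = 0.65^2 + 0.01^2 = 0.4226
Step 3: |z0| = sqrt(0.4226) = 0.650077
Step 4: Best bound = 6 * |z0| = 6 * 0.650077 = 3.9005

3.9005


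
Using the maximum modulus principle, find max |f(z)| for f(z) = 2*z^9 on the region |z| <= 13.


Step 1: On |z| = 13, |f(z)| = 2 * |z|^9 = 2 * 13^9
Step 2: By maximum modulus principle, maximum is on boundary.
Step 3: Maximum = 2 * 10604499373 = 21208998746

21208998746


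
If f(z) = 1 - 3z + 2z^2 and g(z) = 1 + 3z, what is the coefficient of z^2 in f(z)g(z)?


Step 1: z^2 term in f*g comes from: (1)*(0) + (-3z)*(3z) + (2z^2)*(1)
Step 2: = 0 - 9 + 2
Step 3: = -7

-7


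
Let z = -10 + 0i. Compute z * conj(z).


Step 1: conj(z) = -10 - 0i
Step 2: z * conj(z) = (-10)^2 + 0^2
Step 3: = 100 + 0 = 100

100


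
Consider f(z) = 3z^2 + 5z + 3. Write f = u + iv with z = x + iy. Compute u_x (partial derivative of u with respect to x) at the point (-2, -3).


Step 1: f(z) = 3(x+iy)^2 + 5(x+iy) + 3
Step 2: u = 3(x^2 - y^2) + 5x + 3
Step 3: u_x = 6x + 5
Step 4: At (-2, -3): u_x = -12 + 5 = -7

-7


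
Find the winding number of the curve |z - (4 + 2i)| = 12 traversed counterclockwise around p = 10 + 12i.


Step 1: Center c = (4, 2), radius = 12
Step 2: |p - c|^2 = 6^2 + 10^2 = 136
Step 3: r^2 = 144
Step 4: |p-c| < r so winding number = 1

1


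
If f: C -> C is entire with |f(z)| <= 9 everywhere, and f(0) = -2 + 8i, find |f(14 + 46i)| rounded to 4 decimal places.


Step 1: By Liouville's theorem, a bounded entire function is constant.
Step 2: f(z) = f(0) = -2 + 8i for all z.
Step 3: |f(w)| = |-2 + 8i| = sqrt(4 + 64)
Step 4: = 8.2462

8.2462


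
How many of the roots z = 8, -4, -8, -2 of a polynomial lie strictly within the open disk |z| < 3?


Step 1: Check each root:
  z = 8: |8| = 8 >= 3
  z = -4: |-4| = 4 >= 3
  z = -8: |-8| = 8 >= 3
  z = -2: |-2| = 2 < 3
Step 2: Count = 1

1


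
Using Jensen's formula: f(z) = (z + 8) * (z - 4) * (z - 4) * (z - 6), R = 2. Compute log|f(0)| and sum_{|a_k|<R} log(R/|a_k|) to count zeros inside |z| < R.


Jensen's formula: (1/2pi)*integral log|f(Re^it)|dt = log|f(0)| + sum_{|a_k|<R} log(R/|a_k|)
Step 1: f(0) = 8 * (-4) * (-4) * (-6) = -768
Step 2: log|f(0)| = log|-8| + log|4| + log|4| + log|6| = 6.6438
Step 3: Zeros inside |z| < 2: none
Step 4: Jensen sum = (empty sum) = 0
Step 5: n(R) = number of terms in the Jensen sum = count of zeros inside |z| < 2 = 0

0


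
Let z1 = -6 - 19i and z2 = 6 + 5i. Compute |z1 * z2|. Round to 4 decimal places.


Step 1: |z1| = sqrt((-6)^2 + (-19)^2) = sqrt(397)
Step 2: |z2| = sqrt(6^2 + 5^2) = sqrt(61)
Step 3: |z1*z2| = |z1|*|z2| = sqrt(397) * sqrt(61) = sqrt(397 * 61) = sqrt(24217)
Step 4: = 155.6181

155.6181


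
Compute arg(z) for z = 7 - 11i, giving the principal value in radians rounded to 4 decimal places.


Step 1: z = 7 - 11i
Step 2: arg(z) = atan2(-11, 7)
Step 3: arg(z) = -1.0041

-1.0041


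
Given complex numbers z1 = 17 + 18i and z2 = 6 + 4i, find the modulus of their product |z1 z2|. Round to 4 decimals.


Step 1: |z1| = sqrt(17^2 + 18^2) = sqrt(613)
Step 2: |z2| = sqrt(6^2 + 4^2) = sqrt(52)
Step 3: |z1*z2| = |z1|*|z2| = sqrt(613) * sqrt(52) = sqrt(613 * 52) = sqrt(31876)
Step 4: = 178.5385

178.5385


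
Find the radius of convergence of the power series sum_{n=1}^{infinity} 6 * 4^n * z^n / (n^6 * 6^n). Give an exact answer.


Step 1: General term a_n = 6 * 4^n / (n^6 * 6^n)
Step 2: By the root test, |a_n|^(1/n) = 6^(1/n) * 4 / (n^(6/n) * 6) -> 4/6 as n -> infinity (since 6^(1/n) -> 1 and n^(6/n) -> 1)
Step 3: R = 1/lim|a_n|^(1/n) = 6/4 = 3/2

3/2


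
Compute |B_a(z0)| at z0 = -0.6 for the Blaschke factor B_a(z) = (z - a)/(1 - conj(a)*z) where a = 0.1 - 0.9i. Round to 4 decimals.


Step 1: Numerator z0 - a = -0.6 - (0.1 - 0.9i) = -0.7 + 0.9i
Step 2: Denominator 1 - conj(a)*z0 = 1 - (0.1 + 0.9i)*(-0.6) = 1.06 + 0.54i
Step 3: |z0 - a|^2 = (-0.7)^2 + 0.9^2 = 1.3; |1 - conj(a)*z0|^2 = 1.06^2 + 0.54^2 = 1.4152
Step 4: |B_a(-0.6)| = sqrt(1.3 / 1.4152) = sqrt(0.918598)
Step 5: = 0.9584

0.9584


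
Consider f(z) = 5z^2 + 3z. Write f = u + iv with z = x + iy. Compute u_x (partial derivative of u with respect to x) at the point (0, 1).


Step 1: f(z) = 5(x+iy)^2 + 3(x+iy) + 0
Step 2: u = 5(x^2 - y^2) + 3x + 0
Step 3: u_x = 10x + 3
Step 4: At (0, 1): u_x = 0 + 3 = 3

3


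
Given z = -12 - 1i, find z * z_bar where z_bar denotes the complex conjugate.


Step 1: conj(z) = -12 + 1i
Step 2: z * conj(z) = (-12)^2 + (-1)^2
Step 3: = 144 + 1 = 145

145


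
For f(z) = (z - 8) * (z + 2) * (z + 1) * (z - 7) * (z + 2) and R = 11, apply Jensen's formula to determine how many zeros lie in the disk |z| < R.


Jensen's formula: (1/2pi)*integral log|f(Re^it)|dt = log|f(0)| + sum_{|a_k|<R} log(R/|a_k|)
Step 1: f(0) = (-8) * 2 * 1 * (-7) * 2 = 224
Step 2: log|f(0)| = log|8| + log|-2| + log|-1| + log|7| + log|-2| = 5.4116
Step 3: Zeros inside |z| < 11: 8, -2, -1, 7, -2
Step 4: Jensen sum = log(11/8) + log(11/2) + log(11/1) + log(11/7) + log(11/2) = 6.5778
Step 5: n(R) = number of terms in the Jensen sum = count of zeros inside |z| < 11 = 5

5


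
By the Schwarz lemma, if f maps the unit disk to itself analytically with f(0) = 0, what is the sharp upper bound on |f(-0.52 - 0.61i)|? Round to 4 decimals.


Step 1: Schwarz lemma: if f: D -> D is analytic with f(0) = 0, then |f(z)| <= |z| for all z in D, and this is sharp (f(z) = z).
Step 2: |z0|^2 = (-0.52)^2 + (-0.61)^2 = 0.6425
Step 3: |z0| = sqrt(0.6425) = 0.801561
Step 4: Best bound = |z0| = 0.8016

0.8016


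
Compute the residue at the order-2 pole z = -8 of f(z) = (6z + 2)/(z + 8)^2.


Step 1: Pole of order 2 at z = -8
Step 2: Res = lim d/dz [(z + 8)^2 * f(z)] as z -> -8
Step 3: (z + 8)^2 * f(z) = 6z + 2
Step 4: d/dz[6z + 2] = 6

6


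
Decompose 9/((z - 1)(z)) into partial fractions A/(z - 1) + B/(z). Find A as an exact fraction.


Step 1: Multiply both sides by (z - 1) and set z = 1
Step 2: A = 9 / (1 - 0)
Step 3: A = 9 / 1
Step 4: A = 9

9


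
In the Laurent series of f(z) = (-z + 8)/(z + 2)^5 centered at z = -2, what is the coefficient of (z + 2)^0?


Step 1: Write the numerator in powers of (z + 2): -z + 8 = -(z + 2) + (-1*(-2) + 8) = -(z + 2) + 10
Step 2: Divide by (z + 2)^5: f(z) = 10(z + 2)^(-5) - (z + 2)^(-4)
Step 3: This finite sum is the Laurent series of f about z = -2.
Step 4: Only the powers -5 and -4 appear, so the coefficient of (z + 2)^0 = 0

0


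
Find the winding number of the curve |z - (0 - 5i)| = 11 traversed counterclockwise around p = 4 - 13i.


Step 1: Center c = (0, -5), radius = 11
Step 2: |p - c|^2 = 4^2 + (-8)^2 = 80
Step 3: r^2 = 121
Step 4: |p-c| < r so winding number = 1

1


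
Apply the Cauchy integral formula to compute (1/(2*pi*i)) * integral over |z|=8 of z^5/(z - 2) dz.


Step 1: f(z) = z^5, a = 2 is inside |z| = 8
Step 2: By Cauchy integral formula: (1/(2pi*i)) * integral = f(a)
Step 3: f(2) = 2^5 = 32

32


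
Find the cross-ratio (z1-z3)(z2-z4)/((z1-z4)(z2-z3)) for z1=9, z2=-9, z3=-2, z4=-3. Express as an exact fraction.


Step 1: (z1-z3)(z2-z4) = 11 * (-6) = -66
Step 2: (z1-z4)(z2-z3) = 12 * (-7) = -84
Step 3: Cross-ratio = 66/84 = 11/14

11/14


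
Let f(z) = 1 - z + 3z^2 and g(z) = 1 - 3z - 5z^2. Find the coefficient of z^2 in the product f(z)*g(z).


Step 1: z^2 term in f*g comes from: (1)*(-5z^2) + (-z)*(-3z) + (3z^2)*(1)
Step 2: = -5 + 3 + 3
Step 3: = 1

1


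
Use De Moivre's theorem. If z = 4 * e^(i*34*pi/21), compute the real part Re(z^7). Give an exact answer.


Step 1: By De Moivre's theorem, z^7 = 4^7 * e^(i*7*34*pi/21) = 16384 * (cos(34*pi/3) + i*sin(34*pi/3))
Step 2: |z|^7 = 4^7 = 16384
Step 3: Reduce the angle mod 2*pi: 34*pi/3 - 10*pi = 4*pi/3
Step 4: cos(4*pi/3) = -1/2
Step 5: Re(z^7) = 16384 * (-1/2) = -8192

-8192


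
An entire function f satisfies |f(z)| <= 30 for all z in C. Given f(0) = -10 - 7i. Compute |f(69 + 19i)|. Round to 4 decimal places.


Step 1: By Liouville's theorem, a bounded entire function is constant.
Step 2: f(z) = f(0) = -10 - 7i for all z.
Step 3: |f(w)| = |-10 - 7i| = sqrt(100 + 49)
Step 4: = 12.2066

12.2066


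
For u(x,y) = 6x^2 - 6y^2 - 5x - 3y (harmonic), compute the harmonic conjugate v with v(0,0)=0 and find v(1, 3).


Step 1: v_x = -u_y = 12y + 3
Step 2: v_y = u_x = 12x - 5
Step 3: v = 12xy + 3x - 5y + C
Step 4: v(0,0) = 0 => C = 0
Step 5: v(1, 3) = 24

24


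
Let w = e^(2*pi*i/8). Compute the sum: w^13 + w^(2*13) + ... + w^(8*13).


Step 1: The sum sum_{j=1}^{n} w^(k*j) equals n if n | k, else 0.
Step 2: Here n = 8, k = 13
Step 3: Does n divide k? 8 | 13 -> False
Step 4: Sum = 0

0


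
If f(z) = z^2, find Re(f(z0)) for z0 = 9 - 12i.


Step 1: z0 = 9 - 12i
Step 2: z0^2 = 9^2 - (-12)^2 - 216i
Step 3: real part = 81 - 144 = -63

-63


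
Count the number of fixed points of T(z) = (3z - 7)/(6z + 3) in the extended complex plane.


Step 1: Fixed points satisfy T(z) = z
Step 2: 6z^2 + 7 = 0
Step 3: Discriminant = 0^2 - 4*6*7 = -168
Step 4: Number of fixed points = 2

2


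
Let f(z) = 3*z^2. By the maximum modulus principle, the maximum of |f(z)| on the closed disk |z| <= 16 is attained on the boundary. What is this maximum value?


Step 1: On |z| = 16, |f(z)| = 3 * |z|^2 = 3 * 16^2
Step 2: By maximum modulus principle, maximum is on boundary.
Step 3: Maximum = 3 * 256 = 768

768


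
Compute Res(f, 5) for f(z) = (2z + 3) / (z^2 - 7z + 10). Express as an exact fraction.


Step 1: Q(z) = z^2 - 7z + 10 = (z - 5)(z - 2)
Step 2: Q'(z) = 2z - 7
Step 3: Q'(5) = 3, P(5) = 13
Step 4: Res = P(5)/Q'(5) = 13/3 = 13/3

13/3


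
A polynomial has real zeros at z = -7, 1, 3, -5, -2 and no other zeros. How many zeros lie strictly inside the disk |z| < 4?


Step 1: Check each root:
  z = -7: |-7| = 7 >= 4
  z = 1: |1| = 1 < 4
  z = 3: |3| = 3 < 4
  z = -5: |-5| = 5 >= 4
  z = -2: |-2| = 2 < 4
Step 2: Count = 3

3


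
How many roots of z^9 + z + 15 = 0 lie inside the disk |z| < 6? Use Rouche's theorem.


Step 1: On |z| = 6 the three terms have sizes |z^9| = 6^9 = 10077696, |z| = 6, |15| = 15
Step 2: The dominant term is g(z) = z^9; let h(z) = z + 15 so f = g + h
Step 3: On |z| = 6: |g| = 10077696 and |h| <= 6 + 15 = 21
Step 4: Since 10077696 > 21, |h| < |g| on |z| = 6, so by Rouche f has the same number of zeros as g inside |z| < 6
Step 5: g(z) = z^9 has 9 zeros (all at the origin) inside |z| < 6. Answer = 9

9


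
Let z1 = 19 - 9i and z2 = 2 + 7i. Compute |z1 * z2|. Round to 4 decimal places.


Step 1: |z1| = sqrt(19^2 + (-9)^2) = sqrt(442)
Step 2: |z2| = sqrt(2^2 + 7^2) = sqrt(53)
Step 3: |z1*z2| = |z1|*|z2| = sqrt(442) * sqrt(53) = sqrt(442 * 53) = sqrt(23426)
Step 4: = 153.0555

153.0555


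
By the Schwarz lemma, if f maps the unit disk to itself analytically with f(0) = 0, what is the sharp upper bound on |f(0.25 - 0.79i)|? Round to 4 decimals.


Step 1: Schwarz lemma: if f: D -> D is analytic with f(0) = 0, then |f(z)| <= |z| for all z in D, and this is sharp (f(z) = z).
Step 2: |z0|^2 = 0.25^2 + (-0.79)^2 = 0.6866
Step 3: |z0| = sqrt(0.6866) = 0.828613
Step 4: Best bound = |z0| = 0.8286

0.8286


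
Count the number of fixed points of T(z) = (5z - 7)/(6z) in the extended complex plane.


Step 1: Fixed points satisfy T(z) = z
Step 2: 6z^2 - 5z + 7 = 0
Step 3: Discriminant = (-5)^2 - 4*6*7 = -143
Step 4: Number of fixed points = 2

2


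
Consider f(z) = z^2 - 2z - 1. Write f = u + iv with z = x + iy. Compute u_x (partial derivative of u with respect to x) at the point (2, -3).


Step 1: f(z) = (x+iy)^2 - 2(x+iy) - 1
Step 2: u = (x^2 - y^2) - 2x - 1
Step 3: u_x = 2x - 2
Step 4: At (2, -3): u_x = 4 - 2 = 2

2


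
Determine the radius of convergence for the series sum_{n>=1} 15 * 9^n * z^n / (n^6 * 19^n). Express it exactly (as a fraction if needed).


Step 1: General term a_n = 15 * 9^n / (n^6 * 19^n)
Step 2: By the root test, |a_n|^(1/n) = 15^(1/n) * 9 / (n^(6/n) * 19) -> 9/19 as n -> infinity (since 15^(1/n) -> 1 and n^(6/n) -> 1)
Step 3: R = 1/lim|a_n|^(1/n) = 19/9

19/9


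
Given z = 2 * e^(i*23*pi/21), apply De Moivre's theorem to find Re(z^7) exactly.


Step 1: By De Moivre's theorem, z^7 = 2^7 * e^(i*7*23*pi/21) = 128 * (cos(23*pi/3) + i*sin(23*pi/3))
Step 2: |z|^7 = 2^7 = 128
Step 3: Reduce the angle mod 2*pi: 23*pi/3 - 6*pi = 5*pi/3
Step 4: cos(5*pi/3) = 1/2
Step 5: Re(z^7) = 128 * 1/2 = 64

64


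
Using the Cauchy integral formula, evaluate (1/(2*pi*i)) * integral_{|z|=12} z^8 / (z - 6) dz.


Step 1: f(z) = z^8, a = 6 is inside |z| = 12
Step 2: By Cauchy integral formula: (1/(2pi*i)) * integral = f(a)
Step 3: f(6) = 6^8 = 1679616

1679616


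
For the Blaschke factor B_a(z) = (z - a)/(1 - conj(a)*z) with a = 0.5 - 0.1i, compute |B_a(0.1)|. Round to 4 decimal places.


Step 1: Numerator z0 - a = 0.1 - (0.5 - 0.1i) = -0.4 + 0.1i
Step 2: Denominator 1 - conj(a)*z0 = 1 - (0.5 + 0.1i)*0.1 = 0.95 - 0.01i
Step 3: |z0 - a|^2 = (-0.4)^2 + 0.1^2 = 0.17; |1 - conj(a)*z0|^2 = 0.95^2 + (-0.01)^2 = 0.9026
Step 4: |B_a(0.1)| = sqrt(0.17 / 0.9026) = sqrt(0.188345)
Step 5: = 0.434

0.434


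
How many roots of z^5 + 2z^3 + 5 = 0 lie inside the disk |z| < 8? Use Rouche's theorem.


Step 1: On |z| = 8 the three terms have sizes |z^5| = 8^5 = 32768, |2z^3| = 2*8^3 = 1024, |5| = 5
Step 2: The dominant term is g(z) = z^5; let h(z) = 2z^3 + 5 so f = g + h
Step 3: On |z| = 8: |g| = 32768 and |h| <= 1024 + 5 = 1029
Step 4: Since 32768 > 1029, |h| < |g| on |z| = 8, so by Rouche f has the same number of zeros as g inside |z| < 8
Step 5: g(z) = z^5 has 5 zeros (all at the origin) inside |z| < 8. Answer = 5

5


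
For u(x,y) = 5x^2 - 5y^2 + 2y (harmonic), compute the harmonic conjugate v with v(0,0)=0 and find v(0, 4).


Step 1: v_x = -u_y = 10y - 2
Step 2: v_y = u_x = 10x + 0
Step 3: v = 10xy - 2x + C
Step 4: v(0,0) = 0 => C = 0
Step 5: v(0, 4) = 0

0


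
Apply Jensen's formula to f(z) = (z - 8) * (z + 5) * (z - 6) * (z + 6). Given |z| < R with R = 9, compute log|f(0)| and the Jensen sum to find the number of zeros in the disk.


Jensen's formula: (1/2pi)*integral log|f(Re^it)|dt = log|f(0)| + sum_{|a_k|<R} log(R/|a_k|)
Step 1: f(0) = (-8) * 5 * (-6) * 6 = 1440
Step 2: log|f(0)| = log|8| + log|-5| + log|6| + log|-6| = 7.2724
Step 3: Zeros inside |z| < 9: 8, -5, 6, -6
Step 4: Jensen sum = log(9/8) + log(9/5) + log(9/6) + log(9/6) = 1.5165
Step 5: n(R) = number of terms in the Jensen sum = count of zeros inside |z| < 9 = 4

4


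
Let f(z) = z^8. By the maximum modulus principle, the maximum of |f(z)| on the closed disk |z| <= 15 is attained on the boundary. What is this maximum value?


Step 1: On |z| = 15, |f(z)| = |z|^8 = 15^8
Step 2: By maximum modulus principle, maximum is on boundary.
Step 3: Maximum = 2562890625 = 2562890625

2562890625


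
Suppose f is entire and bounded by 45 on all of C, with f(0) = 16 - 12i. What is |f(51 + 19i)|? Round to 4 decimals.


Step 1: By Liouville's theorem, a bounded entire function is constant.
Step 2: f(z) = f(0) = 16 - 12i for all z.
Step 3: |f(w)| = |16 - 12i| = sqrt(256 + 144)
Step 4: = 20.0

20.0


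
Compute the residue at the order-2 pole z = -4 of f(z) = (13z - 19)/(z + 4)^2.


Step 1: Pole of order 2 at z = -4
Step 2: Res = lim d/dz [(z + 4)^2 * f(z)] as z -> -4
Step 3: (z + 4)^2 * f(z) = 13z - 19
Step 4: d/dz[13z - 19] = 13

13


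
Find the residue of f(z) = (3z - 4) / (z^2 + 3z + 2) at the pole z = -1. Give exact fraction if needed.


Step 1: Q(z) = z^2 + 3z + 2 = (z + 1)(z + 2)
Step 2: Q'(z) = 2z + 3
Step 3: Q'(-1) = 1, P(-1) = -7
Step 4: Res = P(-1)/Q'(-1) = -7/1 = -7

-7


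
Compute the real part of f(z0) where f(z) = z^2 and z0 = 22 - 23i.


Step 1: z0 = 22 - 23i
Step 2: z0^2 = 22^2 - (-23)^2 - 1012i
Step 3: real part = 484 - 529 = -45

-45


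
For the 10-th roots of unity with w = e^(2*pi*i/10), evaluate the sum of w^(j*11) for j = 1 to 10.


Step 1: The sum sum_{j=1}^{n} w^(k*j) equals n if n | k, else 0.
Step 2: Here n = 10, k = 11
Step 3: Does n divide k? 10 | 11 -> False
Step 4: Sum = 0

0


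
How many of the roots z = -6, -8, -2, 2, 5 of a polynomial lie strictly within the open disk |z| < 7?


Step 1: Check each root:
  z = -6: |-6| = 6 < 7
  z = -8: |-8| = 8 >= 7
  z = -2: |-2| = 2 < 7
  z = 2: |2| = 2 < 7
  z = 5: |5| = 5 < 7
Step 2: Count = 4

4


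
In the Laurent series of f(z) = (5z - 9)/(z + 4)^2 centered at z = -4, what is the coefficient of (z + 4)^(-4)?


Step 1: Write the numerator in powers of (z + 4): 5z - 9 = 5(z + 4) + (5*(-4) - 9) = 5(z + 4) - 29
Step 2: Divide by (z + 4)^2: f(z) = -29(z + 4)^(-2) + 5(z + 4)^(-1)
Step 3: This finite sum is the Laurent series of f about z = -4.
Step 4: Only the powers -2 and -1 appear, so the coefficient of (z + 4)^(-4) = 0

0


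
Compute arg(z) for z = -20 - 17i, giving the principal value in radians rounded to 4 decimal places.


Step 1: z = -20 - 17i
Step 2: arg(z) = atan2(-17, -20)
Step 3: arg(z) = -2.4371

-2.4371
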